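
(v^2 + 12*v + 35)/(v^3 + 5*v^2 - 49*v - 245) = 1/(v - 7)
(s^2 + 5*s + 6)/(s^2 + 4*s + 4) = (s + 3)/(s + 2)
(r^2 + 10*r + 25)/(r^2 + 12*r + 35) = (r + 5)/(r + 7)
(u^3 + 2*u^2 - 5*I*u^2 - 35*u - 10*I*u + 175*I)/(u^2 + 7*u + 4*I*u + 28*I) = (u^2 - 5*u*(1 + I) + 25*I)/(u + 4*I)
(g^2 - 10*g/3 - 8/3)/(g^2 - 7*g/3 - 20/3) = (3*g + 2)/(3*g + 5)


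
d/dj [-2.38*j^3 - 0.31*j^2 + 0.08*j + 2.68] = -7.14*j^2 - 0.62*j + 0.08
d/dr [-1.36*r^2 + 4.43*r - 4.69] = 4.43 - 2.72*r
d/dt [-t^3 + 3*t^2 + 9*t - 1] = -3*t^2 + 6*t + 9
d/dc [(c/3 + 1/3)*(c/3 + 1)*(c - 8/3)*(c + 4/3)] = 4*c^3/9 + 8*c^2/9 - 106*c/81 - 164/81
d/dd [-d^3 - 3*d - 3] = -3*d^2 - 3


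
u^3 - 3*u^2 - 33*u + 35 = (u - 7)*(u - 1)*(u + 5)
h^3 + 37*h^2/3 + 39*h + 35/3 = (h + 1/3)*(h + 5)*(h + 7)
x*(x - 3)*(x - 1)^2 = x^4 - 5*x^3 + 7*x^2 - 3*x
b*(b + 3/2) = b^2 + 3*b/2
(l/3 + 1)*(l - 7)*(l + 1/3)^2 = l^4/3 - 10*l^3/9 - 212*l^2/27 - 130*l/27 - 7/9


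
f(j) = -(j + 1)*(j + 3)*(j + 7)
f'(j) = -(j + 1)*(j + 3) - (j + 1)*(j + 7) - (j + 3)*(j + 7)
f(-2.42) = 3.77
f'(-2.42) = 4.67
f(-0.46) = -8.97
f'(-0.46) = -21.51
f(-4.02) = -9.18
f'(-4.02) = 8.96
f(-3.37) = -3.18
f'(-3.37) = 9.07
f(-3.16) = -1.33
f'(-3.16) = 8.56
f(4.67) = -507.52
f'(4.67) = -199.17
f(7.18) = -1180.80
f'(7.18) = -343.62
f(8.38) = -1641.73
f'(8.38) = -426.03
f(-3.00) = 0.00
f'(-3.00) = 8.00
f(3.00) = -240.00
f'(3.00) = -124.00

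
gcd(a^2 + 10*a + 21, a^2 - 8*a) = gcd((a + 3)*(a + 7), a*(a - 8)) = 1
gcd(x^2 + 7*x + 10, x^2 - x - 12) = 1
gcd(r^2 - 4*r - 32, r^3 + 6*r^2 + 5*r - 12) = r + 4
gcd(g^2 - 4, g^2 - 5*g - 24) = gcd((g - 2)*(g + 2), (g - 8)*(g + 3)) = 1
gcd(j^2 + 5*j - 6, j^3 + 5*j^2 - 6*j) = j^2 + 5*j - 6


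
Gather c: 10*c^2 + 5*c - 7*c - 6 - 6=10*c^2 - 2*c - 12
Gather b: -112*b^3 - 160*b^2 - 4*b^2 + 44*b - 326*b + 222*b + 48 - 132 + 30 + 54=-112*b^3 - 164*b^2 - 60*b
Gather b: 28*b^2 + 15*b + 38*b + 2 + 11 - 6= 28*b^2 + 53*b + 7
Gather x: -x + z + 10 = -x + z + 10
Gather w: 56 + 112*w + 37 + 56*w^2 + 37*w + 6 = 56*w^2 + 149*w + 99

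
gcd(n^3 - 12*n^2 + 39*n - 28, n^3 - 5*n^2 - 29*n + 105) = n - 7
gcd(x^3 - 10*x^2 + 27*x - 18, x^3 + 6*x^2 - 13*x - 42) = x - 3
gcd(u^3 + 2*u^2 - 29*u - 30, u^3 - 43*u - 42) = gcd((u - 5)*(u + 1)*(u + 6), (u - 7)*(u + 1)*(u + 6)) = u^2 + 7*u + 6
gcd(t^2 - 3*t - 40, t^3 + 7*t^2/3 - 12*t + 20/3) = t + 5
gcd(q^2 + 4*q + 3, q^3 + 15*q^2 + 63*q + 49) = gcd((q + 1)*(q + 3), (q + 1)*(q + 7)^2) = q + 1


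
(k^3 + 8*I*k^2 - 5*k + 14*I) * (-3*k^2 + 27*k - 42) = -3*k^5 + 27*k^4 - 24*I*k^4 - 27*k^3 + 216*I*k^3 - 135*k^2 - 378*I*k^2 + 210*k + 378*I*k - 588*I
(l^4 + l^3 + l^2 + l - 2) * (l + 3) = l^5 + 4*l^4 + 4*l^3 + 4*l^2 + l - 6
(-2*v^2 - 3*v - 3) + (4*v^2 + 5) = 2*v^2 - 3*v + 2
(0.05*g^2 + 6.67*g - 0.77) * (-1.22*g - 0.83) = -0.061*g^3 - 8.1789*g^2 - 4.5967*g + 0.6391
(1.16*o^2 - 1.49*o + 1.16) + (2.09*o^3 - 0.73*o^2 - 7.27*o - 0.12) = 2.09*o^3 + 0.43*o^2 - 8.76*o + 1.04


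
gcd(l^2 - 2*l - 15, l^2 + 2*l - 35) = l - 5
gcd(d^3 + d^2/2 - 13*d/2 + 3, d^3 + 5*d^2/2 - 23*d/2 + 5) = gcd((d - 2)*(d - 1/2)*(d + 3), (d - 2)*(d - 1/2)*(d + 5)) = d^2 - 5*d/2 + 1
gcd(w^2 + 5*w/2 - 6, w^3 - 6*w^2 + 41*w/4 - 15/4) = 1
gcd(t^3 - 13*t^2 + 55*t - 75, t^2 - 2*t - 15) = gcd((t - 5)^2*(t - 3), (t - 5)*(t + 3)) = t - 5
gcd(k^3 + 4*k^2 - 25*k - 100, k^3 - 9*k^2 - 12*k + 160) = k^2 - k - 20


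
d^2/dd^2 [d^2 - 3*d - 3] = 2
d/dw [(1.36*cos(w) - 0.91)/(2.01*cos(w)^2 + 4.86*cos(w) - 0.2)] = (2.7336*cos(w)^2 - 3.6582*cos(w) - 4.1506)*sin(w)/(4.0401*cos(w)^4 + 19.5372*cos(w)^3 + 22.8156*cos(w)^2 - 1.944*cos(w) + 0.04)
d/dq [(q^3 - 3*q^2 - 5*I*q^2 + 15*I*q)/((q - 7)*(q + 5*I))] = (q^4 + q^3*(-14 + 10*I) + q^2*(46 - 100*I) + q*(-350 + 210*I) + 525)/(q^4 + q^3*(-14 + 10*I) + q^2*(24 - 140*I) + q*(350 + 490*I) - 1225)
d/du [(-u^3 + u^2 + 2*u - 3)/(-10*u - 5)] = (4*u^3 + u^2 - 2*u - 8)/(5*(4*u^2 + 4*u + 1))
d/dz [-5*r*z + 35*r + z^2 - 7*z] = -5*r + 2*z - 7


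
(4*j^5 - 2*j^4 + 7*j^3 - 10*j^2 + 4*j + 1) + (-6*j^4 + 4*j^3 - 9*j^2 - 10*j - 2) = 4*j^5 - 8*j^4 + 11*j^3 - 19*j^2 - 6*j - 1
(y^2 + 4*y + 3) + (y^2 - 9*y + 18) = 2*y^2 - 5*y + 21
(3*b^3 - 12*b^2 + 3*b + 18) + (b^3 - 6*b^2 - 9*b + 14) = 4*b^3 - 18*b^2 - 6*b + 32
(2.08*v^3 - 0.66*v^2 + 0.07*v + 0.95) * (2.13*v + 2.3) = 4.4304*v^4 + 3.3782*v^3 - 1.3689*v^2 + 2.1845*v + 2.185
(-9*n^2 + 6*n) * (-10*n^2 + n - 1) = 90*n^4 - 69*n^3 + 15*n^2 - 6*n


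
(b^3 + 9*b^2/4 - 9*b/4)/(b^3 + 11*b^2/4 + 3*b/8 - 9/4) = 2*b*(b + 3)/(2*b^2 + 7*b + 6)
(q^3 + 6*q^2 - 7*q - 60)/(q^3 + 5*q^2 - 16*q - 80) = (q - 3)/(q - 4)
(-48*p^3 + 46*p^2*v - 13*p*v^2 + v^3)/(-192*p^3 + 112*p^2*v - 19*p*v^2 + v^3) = (2*p - v)/(8*p - v)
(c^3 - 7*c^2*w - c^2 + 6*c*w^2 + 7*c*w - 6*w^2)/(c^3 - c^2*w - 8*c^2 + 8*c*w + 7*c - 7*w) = (c - 6*w)/(c - 7)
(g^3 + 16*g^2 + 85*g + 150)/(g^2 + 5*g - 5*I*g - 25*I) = (g^2 + 11*g + 30)/(g - 5*I)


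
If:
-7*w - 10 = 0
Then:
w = -10/7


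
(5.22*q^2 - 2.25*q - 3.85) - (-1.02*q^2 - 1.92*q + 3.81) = 6.24*q^2 - 0.33*q - 7.66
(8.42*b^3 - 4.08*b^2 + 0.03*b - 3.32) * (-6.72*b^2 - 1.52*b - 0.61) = -56.5824*b^5 + 14.6192*b^4 + 0.8638*b^3 + 24.7536*b^2 + 5.0281*b + 2.0252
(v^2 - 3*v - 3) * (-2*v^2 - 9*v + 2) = -2*v^4 - 3*v^3 + 35*v^2 + 21*v - 6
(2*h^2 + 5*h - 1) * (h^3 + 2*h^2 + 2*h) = 2*h^5 + 9*h^4 + 13*h^3 + 8*h^2 - 2*h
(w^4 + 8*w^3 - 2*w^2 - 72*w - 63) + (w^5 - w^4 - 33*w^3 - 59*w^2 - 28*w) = w^5 - 25*w^3 - 61*w^2 - 100*w - 63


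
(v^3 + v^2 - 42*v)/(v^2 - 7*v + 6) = v*(v + 7)/(v - 1)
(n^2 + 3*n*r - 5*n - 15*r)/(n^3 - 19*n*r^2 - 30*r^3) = (5 - n)/(-n^2 + 3*n*r + 10*r^2)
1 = 1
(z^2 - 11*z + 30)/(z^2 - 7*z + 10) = (z - 6)/(z - 2)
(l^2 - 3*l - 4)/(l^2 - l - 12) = (l + 1)/(l + 3)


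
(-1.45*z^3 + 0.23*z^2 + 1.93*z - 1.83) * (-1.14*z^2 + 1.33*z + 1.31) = 1.653*z^5 - 2.1907*z^4 - 3.7938*z^3 + 4.9544*z^2 + 0.0943999999999998*z - 2.3973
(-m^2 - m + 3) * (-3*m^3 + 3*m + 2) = 3*m^5 + 3*m^4 - 12*m^3 - 5*m^2 + 7*m + 6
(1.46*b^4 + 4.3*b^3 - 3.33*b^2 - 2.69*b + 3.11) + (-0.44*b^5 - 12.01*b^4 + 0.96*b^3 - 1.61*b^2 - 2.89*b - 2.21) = -0.44*b^5 - 10.55*b^4 + 5.26*b^3 - 4.94*b^2 - 5.58*b + 0.9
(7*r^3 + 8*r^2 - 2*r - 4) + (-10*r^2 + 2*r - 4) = 7*r^3 - 2*r^2 - 8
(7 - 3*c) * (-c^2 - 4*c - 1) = 3*c^3 + 5*c^2 - 25*c - 7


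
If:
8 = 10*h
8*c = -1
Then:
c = -1/8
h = 4/5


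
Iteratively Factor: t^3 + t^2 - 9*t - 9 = (t + 3)*(t^2 - 2*t - 3) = (t - 3)*(t + 3)*(t + 1)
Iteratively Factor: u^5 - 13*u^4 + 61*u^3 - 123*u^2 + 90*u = (u - 5)*(u^4 - 8*u^3 + 21*u^2 - 18*u) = (u - 5)*(u - 2)*(u^3 - 6*u^2 + 9*u) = (u - 5)*(u - 3)*(u - 2)*(u^2 - 3*u) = (u - 5)*(u - 3)^2*(u - 2)*(u)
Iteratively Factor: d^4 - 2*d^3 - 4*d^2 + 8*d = (d + 2)*(d^3 - 4*d^2 + 4*d) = (d - 2)*(d + 2)*(d^2 - 2*d) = d*(d - 2)*(d + 2)*(d - 2)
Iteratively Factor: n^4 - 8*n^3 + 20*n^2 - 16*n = (n - 2)*(n^3 - 6*n^2 + 8*n) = n*(n - 2)*(n^2 - 6*n + 8) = n*(n - 2)^2*(n - 4)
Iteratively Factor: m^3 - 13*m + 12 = (m + 4)*(m^2 - 4*m + 3) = (m - 1)*(m + 4)*(m - 3)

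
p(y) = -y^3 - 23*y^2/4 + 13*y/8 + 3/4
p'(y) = -3*y^2 - 23*y/2 + 13/8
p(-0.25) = 0.00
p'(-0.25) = 4.31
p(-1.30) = -8.88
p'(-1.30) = 11.50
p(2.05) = -28.70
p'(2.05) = -34.56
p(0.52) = -0.10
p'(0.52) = -5.17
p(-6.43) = 18.42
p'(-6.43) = -48.46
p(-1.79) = -14.85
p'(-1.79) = 12.60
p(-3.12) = -29.92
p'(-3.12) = 8.30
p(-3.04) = -29.23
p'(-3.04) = 8.86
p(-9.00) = 249.38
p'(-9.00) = -137.88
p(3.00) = -73.12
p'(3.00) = -59.88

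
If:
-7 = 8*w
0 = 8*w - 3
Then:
No Solution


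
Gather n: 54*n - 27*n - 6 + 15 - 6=27*n + 3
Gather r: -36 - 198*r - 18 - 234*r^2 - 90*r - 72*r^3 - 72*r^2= -72*r^3 - 306*r^2 - 288*r - 54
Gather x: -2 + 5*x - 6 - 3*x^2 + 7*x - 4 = -3*x^2 + 12*x - 12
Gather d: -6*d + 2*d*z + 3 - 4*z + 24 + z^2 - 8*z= d*(2*z - 6) + z^2 - 12*z + 27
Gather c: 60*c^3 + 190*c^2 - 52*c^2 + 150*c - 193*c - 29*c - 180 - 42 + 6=60*c^3 + 138*c^2 - 72*c - 216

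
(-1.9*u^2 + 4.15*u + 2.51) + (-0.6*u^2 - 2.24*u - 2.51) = -2.5*u^2 + 1.91*u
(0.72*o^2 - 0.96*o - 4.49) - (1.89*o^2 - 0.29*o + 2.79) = -1.17*o^2 - 0.67*o - 7.28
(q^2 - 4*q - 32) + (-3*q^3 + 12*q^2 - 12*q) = -3*q^3 + 13*q^2 - 16*q - 32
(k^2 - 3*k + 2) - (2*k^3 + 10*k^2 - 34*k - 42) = -2*k^3 - 9*k^2 + 31*k + 44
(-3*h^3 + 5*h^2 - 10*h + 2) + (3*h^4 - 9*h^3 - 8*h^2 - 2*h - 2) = 3*h^4 - 12*h^3 - 3*h^2 - 12*h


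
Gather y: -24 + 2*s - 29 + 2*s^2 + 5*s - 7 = 2*s^2 + 7*s - 60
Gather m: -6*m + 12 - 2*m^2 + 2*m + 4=-2*m^2 - 4*m + 16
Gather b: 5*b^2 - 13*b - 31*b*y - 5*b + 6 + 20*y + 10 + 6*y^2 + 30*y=5*b^2 + b*(-31*y - 18) + 6*y^2 + 50*y + 16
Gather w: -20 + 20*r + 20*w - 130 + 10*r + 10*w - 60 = 30*r + 30*w - 210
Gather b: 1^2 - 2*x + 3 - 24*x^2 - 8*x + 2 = -24*x^2 - 10*x + 6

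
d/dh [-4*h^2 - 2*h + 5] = -8*h - 2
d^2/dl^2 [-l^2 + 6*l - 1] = -2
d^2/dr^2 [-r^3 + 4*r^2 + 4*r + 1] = 8 - 6*r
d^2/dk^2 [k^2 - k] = 2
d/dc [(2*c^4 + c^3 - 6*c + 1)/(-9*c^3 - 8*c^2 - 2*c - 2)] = (-18*c^6 - 32*c^5 - 20*c^4 - 128*c^3 - 27*c^2 + 16*c + 14)/(81*c^6 + 144*c^5 + 100*c^4 + 68*c^3 + 36*c^2 + 8*c + 4)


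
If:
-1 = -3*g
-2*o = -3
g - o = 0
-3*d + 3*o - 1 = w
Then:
No Solution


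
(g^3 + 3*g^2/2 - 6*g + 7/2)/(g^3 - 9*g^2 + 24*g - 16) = (2*g^2 + 5*g - 7)/(2*(g^2 - 8*g + 16))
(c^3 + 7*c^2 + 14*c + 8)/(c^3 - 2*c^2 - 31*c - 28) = (c + 2)/(c - 7)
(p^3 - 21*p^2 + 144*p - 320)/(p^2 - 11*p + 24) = (p^2 - 13*p + 40)/(p - 3)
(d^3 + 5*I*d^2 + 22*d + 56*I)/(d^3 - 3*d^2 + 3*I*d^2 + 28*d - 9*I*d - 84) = (d + 2*I)/(d - 3)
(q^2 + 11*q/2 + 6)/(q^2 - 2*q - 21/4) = 2*(q + 4)/(2*q - 7)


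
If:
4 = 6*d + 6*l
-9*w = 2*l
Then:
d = 9*w/2 + 2/3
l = -9*w/2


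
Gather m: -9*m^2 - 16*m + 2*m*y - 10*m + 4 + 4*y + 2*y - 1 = -9*m^2 + m*(2*y - 26) + 6*y + 3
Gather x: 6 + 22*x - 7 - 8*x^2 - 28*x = -8*x^2 - 6*x - 1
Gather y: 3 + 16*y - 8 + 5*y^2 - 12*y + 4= 5*y^2 + 4*y - 1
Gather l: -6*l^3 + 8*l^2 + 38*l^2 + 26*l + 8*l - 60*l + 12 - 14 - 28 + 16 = -6*l^3 + 46*l^2 - 26*l - 14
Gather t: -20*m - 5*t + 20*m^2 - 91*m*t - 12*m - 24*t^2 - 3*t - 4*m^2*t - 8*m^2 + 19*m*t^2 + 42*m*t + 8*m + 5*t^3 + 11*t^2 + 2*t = 12*m^2 - 24*m + 5*t^3 + t^2*(19*m - 13) + t*(-4*m^2 - 49*m - 6)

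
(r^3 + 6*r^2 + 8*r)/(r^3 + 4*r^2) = (r + 2)/r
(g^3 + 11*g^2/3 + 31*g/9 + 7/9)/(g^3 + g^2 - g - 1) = (9*g^2 + 24*g + 7)/(9*(g^2 - 1))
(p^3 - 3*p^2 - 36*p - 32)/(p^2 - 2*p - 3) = (p^2 - 4*p - 32)/(p - 3)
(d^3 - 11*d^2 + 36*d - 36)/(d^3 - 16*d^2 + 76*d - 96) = (d - 3)/(d - 8)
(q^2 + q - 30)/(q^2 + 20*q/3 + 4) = 3*(q - 5)/(3*q + 2)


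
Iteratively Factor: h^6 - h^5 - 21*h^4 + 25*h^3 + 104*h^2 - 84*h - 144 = (h + 4)*(h^5 - 5*h^4 - h^3 + 29*h^2 - 12*h - 36) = (h - 3)*(h + 4)*(h^4 - 2*h^3 - 7*h^2 + 8*h + 12) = (h - 3)*(h + 1)*(h + 4)*(h^3 - 3*h^2 - 4*h + 12) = (h - 3)*(h + 1)*(h + 2)*(h + 4)*(h^2 - 5*h + 6) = (h - 3)^2*(h + 1)*(h + 2)*(h + 4)*(h - 2)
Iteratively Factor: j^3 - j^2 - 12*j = (j)*(j^2 - j - 12) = j*(j - 4)*(j + 3)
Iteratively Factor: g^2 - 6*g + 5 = (g - 1)*(g - 5)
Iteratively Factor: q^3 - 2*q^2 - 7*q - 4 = (q - 4)*(q^2 + 2*q + 1) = (q - 4)*(q + 1)*(q + 1)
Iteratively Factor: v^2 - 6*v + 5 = (v - 1)*(v - 5)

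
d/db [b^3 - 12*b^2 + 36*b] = 3*b^2 - 24*b + 36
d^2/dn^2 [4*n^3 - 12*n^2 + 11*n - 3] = 24*n - 24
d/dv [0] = 0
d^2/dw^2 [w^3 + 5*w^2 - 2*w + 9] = 6*w + 10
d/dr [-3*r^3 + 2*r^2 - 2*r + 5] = -9*r^2 + 4*r - 2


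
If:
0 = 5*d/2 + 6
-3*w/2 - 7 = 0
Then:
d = -12/5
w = -14/3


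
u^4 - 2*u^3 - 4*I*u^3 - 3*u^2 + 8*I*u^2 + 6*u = u*(u - 2)*(u - 3*I)*(u - I)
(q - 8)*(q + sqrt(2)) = q^2 - 8*q + sqrt(2)*q - 8*sqrt(2)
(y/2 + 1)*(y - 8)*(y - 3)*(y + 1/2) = y^4/2 - 17*y^3/4 - 5*y^2/4 + 49*y/2 + 12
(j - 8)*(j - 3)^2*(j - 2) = j^4 - 16*j^3 + 85*j^2 - 186*j + 144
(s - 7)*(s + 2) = s^2 - 5*s - 14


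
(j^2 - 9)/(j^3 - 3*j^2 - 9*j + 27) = 1/(j - 3)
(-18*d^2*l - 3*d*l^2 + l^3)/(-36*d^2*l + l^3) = (3*d + l)/(6*d + l)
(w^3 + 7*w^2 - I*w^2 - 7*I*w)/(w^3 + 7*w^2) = (w - I)/w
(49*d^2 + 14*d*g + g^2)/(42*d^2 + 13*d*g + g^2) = (7*d + g)/(6*d + g)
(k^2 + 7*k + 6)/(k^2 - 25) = (k^2 + 7*k + 6)/(k^2 - 25)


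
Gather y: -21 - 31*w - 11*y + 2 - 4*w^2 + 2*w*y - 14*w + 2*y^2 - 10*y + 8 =-4*w^2 - 45*w + 2*y^2 + y*(2*w - 21) - 11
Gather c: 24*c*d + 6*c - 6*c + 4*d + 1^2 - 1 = 24*c*d + 4*d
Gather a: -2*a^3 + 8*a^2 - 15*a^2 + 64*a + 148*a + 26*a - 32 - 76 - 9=-2*a^3 - 7*a^2 + 238*a - 117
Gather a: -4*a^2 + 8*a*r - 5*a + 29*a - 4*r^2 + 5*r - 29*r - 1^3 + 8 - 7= -4*a^2 + a*(8*r + 24) - 4*r^2 - 24*r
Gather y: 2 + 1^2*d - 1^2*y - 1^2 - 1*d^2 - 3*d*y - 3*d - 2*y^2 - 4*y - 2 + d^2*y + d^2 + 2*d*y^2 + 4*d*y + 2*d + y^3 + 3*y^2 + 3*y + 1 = y^3 + y^2*(2*d + 1) + y*(d^2 + d - 2)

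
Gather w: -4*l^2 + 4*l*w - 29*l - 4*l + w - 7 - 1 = -4*l^2 - 33*l + w*(4*l + 1) - 8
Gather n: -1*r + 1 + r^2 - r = r^2 - 2*r + 1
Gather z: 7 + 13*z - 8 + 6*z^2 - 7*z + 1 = 6*z^2 + 6*z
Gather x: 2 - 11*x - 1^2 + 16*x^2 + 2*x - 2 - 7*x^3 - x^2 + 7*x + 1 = -7*x^3 + 15*x^2 - 2*x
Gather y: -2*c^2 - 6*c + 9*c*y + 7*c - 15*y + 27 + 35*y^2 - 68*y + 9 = -2*c^2 + c + 35*y^2 + y*(9*c - 83) + 36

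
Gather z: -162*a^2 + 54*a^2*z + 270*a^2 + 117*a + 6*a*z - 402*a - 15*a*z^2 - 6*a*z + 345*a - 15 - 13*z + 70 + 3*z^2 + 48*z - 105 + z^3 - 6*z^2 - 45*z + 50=108*a^2 + 60*a + z^3 + z^2*(-15*a - 3) + z*(54*a^2 - 10)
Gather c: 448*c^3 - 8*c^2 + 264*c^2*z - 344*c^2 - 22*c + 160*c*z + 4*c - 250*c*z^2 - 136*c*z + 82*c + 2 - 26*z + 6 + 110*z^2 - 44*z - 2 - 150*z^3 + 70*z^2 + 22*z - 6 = 448*c^3 + c^2*(264*z - 352) + c*(-250*z^2 + 24*z + 64) - 150*z^3 + 180*z^2 - 48*z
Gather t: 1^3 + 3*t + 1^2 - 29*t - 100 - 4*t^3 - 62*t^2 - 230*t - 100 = -4*t^3 - 62*t^2 - 256*t - 198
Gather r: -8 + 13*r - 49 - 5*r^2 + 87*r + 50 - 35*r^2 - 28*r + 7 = -40*r^2 + 72*r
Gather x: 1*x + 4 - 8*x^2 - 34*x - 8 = -8*x^2 - 33*x - 4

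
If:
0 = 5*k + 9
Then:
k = -9/5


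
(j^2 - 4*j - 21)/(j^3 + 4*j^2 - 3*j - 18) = (j - 7)/(j^2 + j - 6)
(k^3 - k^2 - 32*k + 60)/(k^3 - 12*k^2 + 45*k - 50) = (k + 6)/(k - 5)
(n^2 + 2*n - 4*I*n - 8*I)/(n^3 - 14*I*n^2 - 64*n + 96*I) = (n + 2)/(n^2 - 10*I*n - 24)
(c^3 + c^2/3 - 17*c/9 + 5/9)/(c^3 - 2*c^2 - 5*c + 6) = (c^2 + 4*c/3 - 5/9)/(c^2 - c - 6)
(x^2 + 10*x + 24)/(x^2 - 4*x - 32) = (x + 6)/(x - 8)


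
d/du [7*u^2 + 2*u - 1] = 14*u + 2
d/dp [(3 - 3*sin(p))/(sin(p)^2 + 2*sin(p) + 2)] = 3*(sin(p)^2 - 2*sin(p) - 4)*cos(p)/(sin(p)^2 + 2*sin(p) + 2)^2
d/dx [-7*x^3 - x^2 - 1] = x*(-21*x - 2)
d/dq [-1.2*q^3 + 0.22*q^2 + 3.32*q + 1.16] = -3.6*q^2 + 0.44*q + 3.32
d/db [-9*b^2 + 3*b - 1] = 3 - 18*b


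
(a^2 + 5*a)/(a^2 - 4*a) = (a + 5)/(a - 4)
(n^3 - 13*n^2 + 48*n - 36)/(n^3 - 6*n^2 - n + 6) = (n - 6)/(n + 1)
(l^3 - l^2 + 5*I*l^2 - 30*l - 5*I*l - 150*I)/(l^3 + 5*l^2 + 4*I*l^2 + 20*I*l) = (l^2 + l*(-6 + 5*I) - 30*I)/(l*(l + 4*I))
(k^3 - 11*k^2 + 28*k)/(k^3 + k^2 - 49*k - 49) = k*(k - 4)/(k^2 + 8*k + 7)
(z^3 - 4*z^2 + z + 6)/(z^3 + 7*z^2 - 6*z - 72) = (z^2 - z - 2)/(z^2 + 10*z + 24)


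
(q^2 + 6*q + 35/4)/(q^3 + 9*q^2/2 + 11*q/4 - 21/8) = 2*(2*q + 5)/(4*q^2 + 4*q - 3)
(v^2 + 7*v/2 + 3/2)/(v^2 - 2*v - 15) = (v + 1/2)/(v - 5)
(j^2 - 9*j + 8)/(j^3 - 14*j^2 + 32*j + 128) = (j - 1)/(j^2 - 6*j - 16)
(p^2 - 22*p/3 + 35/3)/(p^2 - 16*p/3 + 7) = (p - 5)/(p - 3)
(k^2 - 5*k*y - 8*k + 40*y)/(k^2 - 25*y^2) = (k - 8)/(k + 5*y)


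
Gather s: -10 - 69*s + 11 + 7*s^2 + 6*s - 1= 7*s^2 - 63*s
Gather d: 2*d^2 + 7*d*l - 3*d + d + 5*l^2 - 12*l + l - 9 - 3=2*d^2 + d*(7*l - 2) + 5*l^2 - 11*l - 12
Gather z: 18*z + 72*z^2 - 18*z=72*z^2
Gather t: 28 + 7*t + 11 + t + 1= 8*t + 40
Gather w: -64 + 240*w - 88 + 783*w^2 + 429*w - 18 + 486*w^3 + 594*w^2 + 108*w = 486*w^3 + 1377*w^2 + 777*w - 170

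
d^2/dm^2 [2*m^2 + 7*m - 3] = 4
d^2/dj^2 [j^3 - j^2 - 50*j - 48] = 6*j - 2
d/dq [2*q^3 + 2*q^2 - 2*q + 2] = 6*q^2 + 4*q - 2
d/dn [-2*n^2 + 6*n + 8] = 6 - 4*n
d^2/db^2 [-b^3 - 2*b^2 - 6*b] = -6*b - 4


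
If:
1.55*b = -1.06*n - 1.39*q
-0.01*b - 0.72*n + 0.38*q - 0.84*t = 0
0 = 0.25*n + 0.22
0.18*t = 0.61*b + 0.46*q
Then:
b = -0.62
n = -0.88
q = 1.37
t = 1.38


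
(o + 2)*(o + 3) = o^2 + 5*o + 6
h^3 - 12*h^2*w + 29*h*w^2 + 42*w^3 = (h - 7*w)*(h - 6*w)*(h + w)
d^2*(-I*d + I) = -I*d^3 + I*d^2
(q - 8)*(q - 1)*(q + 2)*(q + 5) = q^4 - 2*q^3 - 45*q^2 - 34*q + 80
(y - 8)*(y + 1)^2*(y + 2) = y^4 - 4*y^3 - 27*y^2 - 38*y - 16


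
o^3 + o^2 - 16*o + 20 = (o - 2)^2*(o + 5)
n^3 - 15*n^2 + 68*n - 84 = (n - 7)*(n - 6)*(n - 2)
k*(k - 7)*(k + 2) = k^3 - 5*k^2 - 14*k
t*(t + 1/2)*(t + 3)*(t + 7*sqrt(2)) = t^4 + 7*t^3/2 + 7*sqrt(2)*t^3 + 3*t^2/2 + 49*sqrt(2)*t^2/2 + 21*sqrt(2)*t/2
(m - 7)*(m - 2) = m^2 - 9*m + 14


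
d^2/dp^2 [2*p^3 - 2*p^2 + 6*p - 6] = 12*p - 4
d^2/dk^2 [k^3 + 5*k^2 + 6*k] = 6*k + 10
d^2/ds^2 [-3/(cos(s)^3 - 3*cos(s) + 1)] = 27*(-sin(s)^4 + sin(s)^2 + cos(s) - 2)*sin(s)^2/(cos(s)^3 - 3*cos(s) + 1)^3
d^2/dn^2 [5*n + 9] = 0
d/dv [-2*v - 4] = -2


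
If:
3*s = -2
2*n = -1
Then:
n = -1/2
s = -2/3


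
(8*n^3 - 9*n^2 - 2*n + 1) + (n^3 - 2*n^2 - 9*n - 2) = 9*n^3 - 11*n^2 - 11*n - 1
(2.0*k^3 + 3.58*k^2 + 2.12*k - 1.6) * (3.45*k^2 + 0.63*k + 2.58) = 6.9*k^5 + 13.611*k^4 + 14.7294*k^3 + 5.052*k^2 + 4.4616*k - 4.128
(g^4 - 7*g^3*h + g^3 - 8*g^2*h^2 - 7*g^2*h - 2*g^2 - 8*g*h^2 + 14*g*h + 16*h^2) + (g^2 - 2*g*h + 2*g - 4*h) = g^4 - 7*g^3*h + g^3 - 8*g^2*h^2 - 7*g^2*h - g^2 - 8*g*h^2 + 12*g*h + 2*g + 16*h^2 - 4*h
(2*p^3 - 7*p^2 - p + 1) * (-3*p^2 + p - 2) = -6*p^5 + 23*p^4 - 8*p^3 + 10*p^2 + 3*p - 2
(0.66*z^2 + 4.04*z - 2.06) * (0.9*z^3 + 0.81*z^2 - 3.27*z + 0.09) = 0.594*z^5 + 4.1706*z^4 - 0.7398*z^3 - 14.82*z^2 + 7.0998*z - 0.1854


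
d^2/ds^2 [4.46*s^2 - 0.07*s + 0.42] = 8.92000000000000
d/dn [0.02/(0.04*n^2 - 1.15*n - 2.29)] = (0.023 - 0.0016*n)/(-0.04*n^2 + 1.15*n + 2.29)^2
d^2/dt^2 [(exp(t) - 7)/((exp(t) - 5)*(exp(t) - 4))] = (exp(4*t) - 19*exp(3*t) + 69*exp(2*t) + 173*exp(t) - 860)*exp(t)/(exp(6*t) - 27*exp(5*t) + 303*exp(4*t) - 1809*exp(3*t) + 6060*exp(2*t) - 10800*exp(t) + 8000)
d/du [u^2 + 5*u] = 2*u + 5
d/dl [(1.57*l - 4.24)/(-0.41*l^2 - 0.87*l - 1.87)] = (0.6437*l^2 - 3.4768*l - 6.6247)/(0.1681*l^4 + 0.7134*l^3 + 2.2903*l^2 + 3.2538*l + 3.4969)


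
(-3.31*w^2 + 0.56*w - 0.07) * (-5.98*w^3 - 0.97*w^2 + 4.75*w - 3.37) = 19.7938*w^5 - 0.138100000000001*w^4 - 15.8471*w^3 + 13.8826*w^2 - 2.2197*w + 0.2359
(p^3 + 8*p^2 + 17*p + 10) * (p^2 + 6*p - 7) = p^5 + 14*p^4 + 58*p^3 + 56*p^2 - 59*p - 70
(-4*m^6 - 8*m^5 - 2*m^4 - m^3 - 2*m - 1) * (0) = 0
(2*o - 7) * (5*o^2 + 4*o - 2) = 10*o^3 - 27*o^2 - 32*o + 14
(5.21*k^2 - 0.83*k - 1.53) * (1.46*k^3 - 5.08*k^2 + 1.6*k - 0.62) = 7.6066*k^5 - 27.6786*k^4 + 10.3186*k^3 + 3.2142*k^2 - 1.9334*k + 0.9486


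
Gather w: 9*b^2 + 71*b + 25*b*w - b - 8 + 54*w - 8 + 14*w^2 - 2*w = 9*b^2 + 70*b + 14*w^2 + w*(25*b + 52) - 16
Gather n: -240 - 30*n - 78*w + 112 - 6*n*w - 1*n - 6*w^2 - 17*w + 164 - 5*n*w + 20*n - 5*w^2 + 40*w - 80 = n*(-11*w - 11) - 11*w^2 - 55*w - 44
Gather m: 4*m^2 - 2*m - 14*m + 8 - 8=4*m^2 - 16*m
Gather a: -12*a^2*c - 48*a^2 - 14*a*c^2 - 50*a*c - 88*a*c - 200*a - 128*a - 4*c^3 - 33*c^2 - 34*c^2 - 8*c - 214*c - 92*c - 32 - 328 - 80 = a^2*(-12*c - 48) + a*(-14*c^2 - 138*c - 328) - 4*c^3 - 67*c^2 - 314*c - 440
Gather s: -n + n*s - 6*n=n*s - 7*n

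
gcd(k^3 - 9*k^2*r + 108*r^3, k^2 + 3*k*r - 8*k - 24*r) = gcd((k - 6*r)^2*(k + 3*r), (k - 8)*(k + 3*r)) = k + 3*r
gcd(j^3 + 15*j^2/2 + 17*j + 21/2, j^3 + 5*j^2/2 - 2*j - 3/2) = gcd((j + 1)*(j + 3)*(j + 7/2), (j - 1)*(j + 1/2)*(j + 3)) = j + 3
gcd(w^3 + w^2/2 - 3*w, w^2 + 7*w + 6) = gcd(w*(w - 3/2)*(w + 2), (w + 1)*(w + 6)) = 1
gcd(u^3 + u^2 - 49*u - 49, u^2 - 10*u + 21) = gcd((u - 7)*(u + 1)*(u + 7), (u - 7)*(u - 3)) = u - 7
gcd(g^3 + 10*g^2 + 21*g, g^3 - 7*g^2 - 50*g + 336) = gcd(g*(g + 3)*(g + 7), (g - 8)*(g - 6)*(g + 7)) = g + 7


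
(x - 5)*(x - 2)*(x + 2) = x^3 - 5*x^2 - 4*x + 20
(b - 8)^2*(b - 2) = b^3 - 18*b^2 + 96*b - 128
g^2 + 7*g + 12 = (g + 3)*(g + 4)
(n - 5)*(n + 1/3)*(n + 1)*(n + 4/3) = n^4 - 7*n^3/3 - 101*n^2/9 - 91*n/9 - 20/9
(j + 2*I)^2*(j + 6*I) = j^3 + 10*I*j^2 - 28*j - 24*I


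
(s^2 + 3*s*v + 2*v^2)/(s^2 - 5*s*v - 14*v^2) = (s + v)/(s - 7*v)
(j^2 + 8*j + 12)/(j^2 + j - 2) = (j + 6)/(j - 1)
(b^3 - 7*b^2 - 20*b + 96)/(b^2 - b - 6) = (b^2 - 4*b - 32)/(b + 2)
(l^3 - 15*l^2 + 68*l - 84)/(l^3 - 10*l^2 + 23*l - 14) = (l - 6)/(l - 1)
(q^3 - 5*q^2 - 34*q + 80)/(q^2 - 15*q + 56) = (q^2 + 3*q - 10)/(q - 7)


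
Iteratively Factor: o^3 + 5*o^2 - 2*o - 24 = (o + 4)*(o^2 + o - 6) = (o + 3)*(o + 4)*(o - 2)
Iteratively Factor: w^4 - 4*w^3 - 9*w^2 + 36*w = (w + 3)*(w^3 - 7*w^2 + 12*w) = (w - 4)*(w + 3)*(w^2 - 3*w) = (w - 4)*(w - 3)*(w + 3)*(w)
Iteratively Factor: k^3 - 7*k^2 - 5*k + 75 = (k + 3)*(k^2 - 10*k + 25) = (k - 5)*(k + 3)*(k - 5)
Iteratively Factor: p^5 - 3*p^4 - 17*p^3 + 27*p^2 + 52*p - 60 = (p - 5)*(p^4 + 2*p^3 - 7*p^2 - 8*p + 12) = (p - 5)*(p + 2)*(p^3 - 7*p + 6) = (p - 5)*(p - 2)*(p + 2)*(p^2 + 2*p - 3) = (p - 5)*(p - 2)*(p - 1)*(p + 2)*(p + 3)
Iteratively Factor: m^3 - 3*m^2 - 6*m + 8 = (m - 4)*(m^2 + m - 2) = (m - 4)*(m - 1)*(m + 2)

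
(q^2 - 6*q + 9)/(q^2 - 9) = (q - 3)/(q + 3)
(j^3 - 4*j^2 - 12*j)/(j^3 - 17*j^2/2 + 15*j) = 2*(j + 2)/(2*j - 5)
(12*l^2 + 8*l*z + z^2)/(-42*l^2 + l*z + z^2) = (12*l^2 + 8*l*z + z^2)/(-42*l^2 + l*z + z^2)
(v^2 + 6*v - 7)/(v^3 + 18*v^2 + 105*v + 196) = (v - 1)/(v^2 + 11*v + 28)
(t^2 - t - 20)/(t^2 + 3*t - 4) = (t - 5)/(t - 1)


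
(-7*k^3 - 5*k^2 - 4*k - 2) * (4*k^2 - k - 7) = -28*k^5 - 13*k^4 + 38*k^3 + 31*k^2 + 30*k + 14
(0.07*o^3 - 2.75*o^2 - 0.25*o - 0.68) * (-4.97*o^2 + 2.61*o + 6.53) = -0.3479*o^5 + 13.8502*o^4 - 5.4779*o^3 - 15.2304*o^2 - 3.4073*o - 4.4404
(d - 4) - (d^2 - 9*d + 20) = -d^2 + 10*d - 24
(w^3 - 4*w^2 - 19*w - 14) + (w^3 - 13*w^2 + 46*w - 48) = 2*w^3 - 17*w^2 + 27*w - 62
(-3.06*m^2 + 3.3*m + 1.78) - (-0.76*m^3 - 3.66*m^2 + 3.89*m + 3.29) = 0.76*m^3 + 0.6*m^2 - 0.59*m - 1.51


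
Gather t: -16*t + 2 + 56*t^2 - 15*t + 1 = 56*t^2 - 31*t + 3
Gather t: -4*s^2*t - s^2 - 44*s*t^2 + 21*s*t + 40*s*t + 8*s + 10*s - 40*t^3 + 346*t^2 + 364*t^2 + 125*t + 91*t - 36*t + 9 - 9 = -s^2 + 18*s - 40*t^3 + t^2*(710 - 44*s) + t*(-4*s^2 + 61*s + 180)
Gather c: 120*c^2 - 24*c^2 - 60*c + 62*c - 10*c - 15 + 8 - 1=96*c^2 - 8*c - 8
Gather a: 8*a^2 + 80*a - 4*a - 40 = 8*a^2 + 76*a - 40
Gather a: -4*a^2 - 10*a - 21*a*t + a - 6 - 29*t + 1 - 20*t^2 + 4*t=-4*a^2 + a*(-21*t - 9) - 20*t^2 - 25*t - 5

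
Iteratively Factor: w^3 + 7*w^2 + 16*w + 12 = (w + 2)*(w^2 + 5*w + 6) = (w + 2)^2*(w + 3)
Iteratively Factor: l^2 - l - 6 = (l - 3)*(l + 2)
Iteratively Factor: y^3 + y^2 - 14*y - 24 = (y + 2)*(y^2 - y - 12) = (y - 4)*(y + 2)*(y + 3)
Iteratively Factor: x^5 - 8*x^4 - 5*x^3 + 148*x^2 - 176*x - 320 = (x + 1)*(x^4 - 9*x^3 + 4*x^2 + 144*x - 320) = (x + 1)*(x + 4)*(x^3 - 13*x^2 + 56*x - 80) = (x - 4)*(x + 1)*(x + 4)*(x^2 - 9*x + 20) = (x - 5)*(x - 4)*(x + 1)*(x + 4)*(x - 4)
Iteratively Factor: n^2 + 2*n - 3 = (n + 3)*(n - 1)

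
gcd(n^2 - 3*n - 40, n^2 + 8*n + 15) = n + 5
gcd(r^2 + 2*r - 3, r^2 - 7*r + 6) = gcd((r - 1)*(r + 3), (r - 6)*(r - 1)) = r - 1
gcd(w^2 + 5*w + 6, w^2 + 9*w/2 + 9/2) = w + 3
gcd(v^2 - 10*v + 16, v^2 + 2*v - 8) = v - 2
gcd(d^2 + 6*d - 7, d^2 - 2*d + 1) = d - 1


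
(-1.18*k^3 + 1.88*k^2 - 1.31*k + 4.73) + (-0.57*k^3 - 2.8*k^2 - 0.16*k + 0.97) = -1.75*k^3 - 0.92*k^2 - 1.47*k + 5.7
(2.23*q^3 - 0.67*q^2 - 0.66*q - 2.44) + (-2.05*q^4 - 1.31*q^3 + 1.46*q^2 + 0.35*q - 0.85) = -2.05*q^4 + 0.92*q^3 + 0.79*q^2 - 0.31*q - 3.29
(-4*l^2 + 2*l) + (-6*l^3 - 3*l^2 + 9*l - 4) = -6*l^3 - 7*l^2 + 11*l - 4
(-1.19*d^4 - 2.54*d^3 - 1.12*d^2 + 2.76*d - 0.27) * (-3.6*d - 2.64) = 4.284*d^5 + 12.2856*d^4 + 10.7376*d^3 - 6.9792*d^2 - 6.3144*d + 0.7128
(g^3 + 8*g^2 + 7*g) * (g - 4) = g^4 + 4*g^3 - 25*g^2 - 28*g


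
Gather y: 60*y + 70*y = 130*y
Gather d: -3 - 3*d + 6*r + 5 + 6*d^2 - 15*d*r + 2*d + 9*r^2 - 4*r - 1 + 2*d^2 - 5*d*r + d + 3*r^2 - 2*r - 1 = 8*d^2 - 20*d*r + 12*r^2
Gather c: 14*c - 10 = 14*c - 10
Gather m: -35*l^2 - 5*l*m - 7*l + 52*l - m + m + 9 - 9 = -35*l^2 - 5*l*m + 45*l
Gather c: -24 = -24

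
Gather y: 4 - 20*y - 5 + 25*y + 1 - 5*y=0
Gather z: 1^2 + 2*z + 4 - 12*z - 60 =-10*z - 55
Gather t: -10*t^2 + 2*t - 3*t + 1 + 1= -10*t^2 - t + 2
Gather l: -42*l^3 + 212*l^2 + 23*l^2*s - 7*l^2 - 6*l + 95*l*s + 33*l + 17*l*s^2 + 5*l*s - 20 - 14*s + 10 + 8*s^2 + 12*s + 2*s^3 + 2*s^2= -42*l^3 + l^2*(23*s + 205) + l*(17*s^2 + 100*s + 27) + 2*s^3 + 10*s^2 - 2*s - 10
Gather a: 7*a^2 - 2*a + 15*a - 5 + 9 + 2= 7*a^2 + 13*a + 6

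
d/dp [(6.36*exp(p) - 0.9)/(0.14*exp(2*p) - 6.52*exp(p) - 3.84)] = (-0.8904*exp(2*p) + 0.252000000000002*exp(p) - 30.2904)*exp(p)/(0.0196*exp(4*p) - 1.8256*exp(3*p) + 41.4352*exp(2*p) + 50.0736*exp(p) + 14.7456)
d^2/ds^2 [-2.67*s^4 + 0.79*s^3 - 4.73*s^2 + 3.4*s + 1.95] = -32.04*s^2 + 4.74*s - 9.46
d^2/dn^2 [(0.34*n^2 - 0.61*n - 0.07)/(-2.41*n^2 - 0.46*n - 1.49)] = (7.83973*n^3 + 9.764838*n^2 - 12.677082*n - 2.818958)/(13.997521*n^6 + 8.015178*n^5 + 27.492075*n^4 + 10.00822*n^3 + 16.997175*n^2 + 3.063738*n + 3.307949)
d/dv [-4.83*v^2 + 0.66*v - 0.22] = 0.66 - 9.66*v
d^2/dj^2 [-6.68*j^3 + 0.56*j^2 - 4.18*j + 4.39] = 1.12 - 40.08*j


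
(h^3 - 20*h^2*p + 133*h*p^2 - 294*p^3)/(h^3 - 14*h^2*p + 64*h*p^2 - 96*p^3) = (h^2 - 14*h*p + 49*p^2)/(h^2 - 8*h*p + 16*p^2)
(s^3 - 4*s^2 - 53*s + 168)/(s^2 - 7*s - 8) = (s^2 + 4*s - 21)/(s + 1)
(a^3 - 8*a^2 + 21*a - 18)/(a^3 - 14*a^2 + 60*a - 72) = (a^2 - 6*a + 9)/(a^2 - 12*a + 36)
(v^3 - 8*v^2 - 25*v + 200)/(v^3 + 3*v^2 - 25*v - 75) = (v - 8)/(v + 3)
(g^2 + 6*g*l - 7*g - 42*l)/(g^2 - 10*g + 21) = (g + 6*l)/(g - 3)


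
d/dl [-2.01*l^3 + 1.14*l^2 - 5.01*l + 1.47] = -6.03*l^2 + 2.28*l - 5.01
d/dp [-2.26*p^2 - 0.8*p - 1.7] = -4.52*p - 0.8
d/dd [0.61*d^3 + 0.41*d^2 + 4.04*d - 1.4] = 1.83*d^2 + 0.82*d + 4.04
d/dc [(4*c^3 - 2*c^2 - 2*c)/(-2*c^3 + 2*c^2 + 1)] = 2*(2*c^4 - 4*c^3 + 8*c^2 - 2*c - 1)/(4*c^6 - 8*c^5 + 4*c^4 - 4*c^3 + 4*c^2 + 1)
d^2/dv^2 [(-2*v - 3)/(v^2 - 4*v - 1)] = 2*(4*(v - 2)^2*(2*v + 3) + (6*v - 5)*(-v^2 + 4*v + 1))/(-v^2 + 4*v + 1)^3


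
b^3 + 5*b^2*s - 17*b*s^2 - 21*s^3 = (b - 3*s)*(b + s)*(b + 7*s)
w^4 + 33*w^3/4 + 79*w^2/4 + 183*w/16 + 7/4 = (w + 1/4)*(w + 1/2)*(w + 7/2)*(w + 4)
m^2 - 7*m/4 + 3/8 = (m - 3/2)*(m - 1/4)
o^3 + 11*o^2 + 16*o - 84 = (o - 2)*(o + 6)*(o + 7)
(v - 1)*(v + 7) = v^2 + 6*v - 7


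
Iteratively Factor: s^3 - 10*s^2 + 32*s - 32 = (s - 4)*(s^2 - 6*s + 8) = (s - 4)^2*(s - 2)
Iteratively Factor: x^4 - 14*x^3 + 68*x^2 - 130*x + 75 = (x - 5)*(x^3 - 9*x^2 + 23*x - 15) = (x - 5)^2*(x^2 - 4*x + 3) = (x - 5)^2*(x - 1)*(x - 3)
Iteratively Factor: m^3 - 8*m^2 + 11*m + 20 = (m - 4)*(m^2 - 4*m - 5) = (m - 4)*(m + 1)*(m - 5)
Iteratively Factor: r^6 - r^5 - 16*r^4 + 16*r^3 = (r)*(r^5 - r^4 - 16*r^3 + 16*r^2) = r*(r - 4)*(r^4 + 3*r^3 - 4*r^2) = r*(r - 4)*(r - 1)*(r^3 + 4*r^2) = r^2*(r - 4)*(r - 1)*(r^2 + 4*r) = r^3*(r - 4)*(r - 1)*(r + 4)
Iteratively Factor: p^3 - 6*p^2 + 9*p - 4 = (p - 4)*(p^2 - 2*p + 1) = (p - 4)*(p - 1)*(p - 1)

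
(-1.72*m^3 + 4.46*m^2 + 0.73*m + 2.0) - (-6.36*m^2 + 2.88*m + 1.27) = -1.72*m^3 + 10.82*m^2 - 2.15*m + 0.73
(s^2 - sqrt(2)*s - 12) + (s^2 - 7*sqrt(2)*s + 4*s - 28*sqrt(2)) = 2*s^2 - 8*sqrt(2)*s + 4*s - 28*sqrt(2) - 12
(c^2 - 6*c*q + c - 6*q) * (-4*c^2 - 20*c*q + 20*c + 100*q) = -4*c^4 + 4*c^3*q + 16*c^3 + 120*c^2*q^2 - 16*c^2*q + 20*c^2 - 480*c*q^2 - 20*c*q - 600*q^2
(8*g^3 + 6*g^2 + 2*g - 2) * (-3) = -24*g^3 - 18*g^2 - 6*g + 6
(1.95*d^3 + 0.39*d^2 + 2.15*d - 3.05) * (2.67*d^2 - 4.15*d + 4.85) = 5.2065*d^5 - 7.0512*d^4 + 13.5795*d^3 - 15.1745*d^2 + 23.085*d - 14.7925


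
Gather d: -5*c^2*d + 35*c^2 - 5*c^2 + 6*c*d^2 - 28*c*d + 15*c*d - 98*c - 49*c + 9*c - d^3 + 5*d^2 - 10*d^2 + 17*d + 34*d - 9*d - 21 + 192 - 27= 30*c^2 - 138*c - d^3 + d^2*(6*c - 5) + d*(-5*c^2 - 13*c + 42) + 144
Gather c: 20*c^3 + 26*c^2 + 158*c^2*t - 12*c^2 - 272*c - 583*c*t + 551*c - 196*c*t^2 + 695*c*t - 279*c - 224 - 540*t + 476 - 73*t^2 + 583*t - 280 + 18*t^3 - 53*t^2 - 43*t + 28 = 20*c^3 + c^2*(158*t + 14) + c*(-196*t^2 + 112*t) + 18*t^3 - 126*t^2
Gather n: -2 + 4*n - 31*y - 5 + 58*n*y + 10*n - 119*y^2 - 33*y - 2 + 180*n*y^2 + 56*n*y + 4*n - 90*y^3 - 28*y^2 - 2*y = n*(180*y^2 + 114*y + 18) - 90*y^3 - 147*y^2 - 66*y - 9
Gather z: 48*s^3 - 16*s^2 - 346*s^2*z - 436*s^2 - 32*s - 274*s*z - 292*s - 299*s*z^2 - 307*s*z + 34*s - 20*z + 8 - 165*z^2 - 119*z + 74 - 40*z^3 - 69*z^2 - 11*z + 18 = 48*s^3 - 452*s^2 - 290*s - 40*z^3 + z^2*(-299*s - 234) + z*(-346*s^2 - 581*s - 150) + 100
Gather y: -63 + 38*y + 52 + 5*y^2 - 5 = 5*y^2 + 38*y - 16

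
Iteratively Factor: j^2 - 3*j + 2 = (j - 2)*(j - 1)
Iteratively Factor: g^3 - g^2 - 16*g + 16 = (g + 4)*(g^2 - 5*g + 4) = (g - 4)*(g + 4)*(g - 1)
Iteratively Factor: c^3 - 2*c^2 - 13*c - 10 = (c + 2)*(c^2 - 4*c - 5) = (c + 1)*(c + 2)*(c - 5)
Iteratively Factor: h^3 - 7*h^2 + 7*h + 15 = (h + 1)*(h^2 - 8*h + 15) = (h - 3)*(h + 1)*(h - 5)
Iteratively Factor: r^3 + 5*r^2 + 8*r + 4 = (r + 2)*(r^2 + 3*r + 2) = (r + 1)*(r + 2)*(r + 2)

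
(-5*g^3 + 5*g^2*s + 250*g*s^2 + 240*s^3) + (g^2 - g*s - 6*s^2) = -5*g^3 + 5*g^2*s + g^2 + 250*g*s^2 - g*s + 240*s^3 - 6*s^2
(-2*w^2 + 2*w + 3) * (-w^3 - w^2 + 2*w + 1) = 2*w^5 - 9*w^3 - w^2 + 8*w + 3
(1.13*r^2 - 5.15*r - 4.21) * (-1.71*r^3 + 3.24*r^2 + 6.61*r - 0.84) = -1.9323*r^5 + 12.4677*r^4 - 2.01760000000001*r^3 - 48.6311*r^2 - 23.5021*r + 3.5364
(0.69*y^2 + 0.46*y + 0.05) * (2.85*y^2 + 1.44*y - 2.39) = 1.9665*y^4 + 2.3046*y^3 - 0.8442*y^2 - 1.0274*y - 0.1195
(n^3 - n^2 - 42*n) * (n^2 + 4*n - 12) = n^5 + 3*n^4 - 58*n^3 - 156*n^2 + 504*n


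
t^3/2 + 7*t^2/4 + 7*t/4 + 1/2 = (t/2 + 1)*(t + 1/2)*(t + 1)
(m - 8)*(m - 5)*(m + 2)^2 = m^4 - 9*m^3 - 8*m^2 + 108*m + 160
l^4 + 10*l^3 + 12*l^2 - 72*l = l*(l - 2)*(l + 6)^2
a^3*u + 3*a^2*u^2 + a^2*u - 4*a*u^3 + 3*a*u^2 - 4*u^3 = (a - u)*(a + 4*u)*(a*u + u)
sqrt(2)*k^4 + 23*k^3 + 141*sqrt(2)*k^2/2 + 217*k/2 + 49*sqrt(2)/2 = (k + sqrt(2)/2)*(k + 7*sqrt(2)/2)*(k + 7*sqrt(2))*(sqrt(2)*k + 1)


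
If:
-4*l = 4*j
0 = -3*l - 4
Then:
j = 4/3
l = -4/3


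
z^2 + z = z*(z + 1)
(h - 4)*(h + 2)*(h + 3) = h^3 + h^2 - 14*h - 24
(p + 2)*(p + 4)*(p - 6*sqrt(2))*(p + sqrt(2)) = p^4 - 5*sqrt(2)*p^3 + 6*p^3 - 30*sqrt(2)*p^2 - 4*p^2 - 72*p - 40*sqrt(2)*p - 96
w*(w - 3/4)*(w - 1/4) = w^3 - w^2 + 3*w/16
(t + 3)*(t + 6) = t^2 + 9*t + 18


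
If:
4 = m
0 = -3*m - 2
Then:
No Solution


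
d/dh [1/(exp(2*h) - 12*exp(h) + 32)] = 2*(6 - exp(h))*exp(h)/(exp(2*h) - 12*exp(h) + 32)^2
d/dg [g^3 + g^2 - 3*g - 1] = 3*g^2 + 2*g - 3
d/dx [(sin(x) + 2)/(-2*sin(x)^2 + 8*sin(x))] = (cos(x) + 4/tan(x) - 8*cos(x)/sin(x)^2)/(2*(sin(x) - 4)^2)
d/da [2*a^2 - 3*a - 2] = 4*a - 3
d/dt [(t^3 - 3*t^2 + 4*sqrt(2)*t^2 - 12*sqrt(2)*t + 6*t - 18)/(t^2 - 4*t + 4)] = (t^3 - 6*t^2 - 4*sqrt(2)*t + 6*t + 24 + 24*sqrt(2))/(t^3 - 6*t^2 + 12*t - 8)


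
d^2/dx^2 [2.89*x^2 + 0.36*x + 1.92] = 5.78000000000000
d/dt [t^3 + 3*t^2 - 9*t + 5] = 3*t^2 + 6*t - 9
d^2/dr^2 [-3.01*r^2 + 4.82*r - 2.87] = -6.02000000000000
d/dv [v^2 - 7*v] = 2*v - 7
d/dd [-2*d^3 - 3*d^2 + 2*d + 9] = -6*d^2 - 6*d + 2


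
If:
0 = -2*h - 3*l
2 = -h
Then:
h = -2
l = 4/3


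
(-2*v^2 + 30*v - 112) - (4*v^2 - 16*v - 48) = -6*v^2 + 46*v - 64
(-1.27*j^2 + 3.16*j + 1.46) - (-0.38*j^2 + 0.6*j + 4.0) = -0.89*j^2 + 2.56*j - 2.54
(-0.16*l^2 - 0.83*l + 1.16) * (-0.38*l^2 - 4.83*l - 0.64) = 0.0608*l^4 + 1.0882*l^3 + 3.6705*l^2 - 5.0716*l - 0.7424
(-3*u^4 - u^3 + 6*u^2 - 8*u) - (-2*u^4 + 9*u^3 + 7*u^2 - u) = -u^4 - 10*u^3 - u^2 - 7*u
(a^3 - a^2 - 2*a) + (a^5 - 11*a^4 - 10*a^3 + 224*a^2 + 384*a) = a^5 - 11*a^4 - 9*a^3 + 223*a^2 + 382*a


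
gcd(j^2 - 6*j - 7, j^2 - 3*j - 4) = j + 1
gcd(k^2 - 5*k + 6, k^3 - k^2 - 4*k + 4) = k - 2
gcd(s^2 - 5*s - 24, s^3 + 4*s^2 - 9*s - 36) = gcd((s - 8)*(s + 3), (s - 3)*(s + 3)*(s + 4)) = s + 3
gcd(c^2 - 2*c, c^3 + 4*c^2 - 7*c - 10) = c - 2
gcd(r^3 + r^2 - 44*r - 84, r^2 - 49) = r - 7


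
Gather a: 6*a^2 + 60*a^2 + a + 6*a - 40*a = 66*a^2 - 33*a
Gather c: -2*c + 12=12 - 2*c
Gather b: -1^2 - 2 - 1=-4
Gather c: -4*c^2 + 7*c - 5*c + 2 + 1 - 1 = -4*c^2 + 2*c + 2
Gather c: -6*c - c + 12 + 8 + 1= 21 - 7*c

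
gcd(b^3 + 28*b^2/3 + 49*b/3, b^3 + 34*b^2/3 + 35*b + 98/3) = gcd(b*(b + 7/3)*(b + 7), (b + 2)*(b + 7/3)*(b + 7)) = b^2 + 28*b/3 + 49/3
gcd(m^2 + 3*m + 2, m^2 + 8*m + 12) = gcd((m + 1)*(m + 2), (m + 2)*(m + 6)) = m + 2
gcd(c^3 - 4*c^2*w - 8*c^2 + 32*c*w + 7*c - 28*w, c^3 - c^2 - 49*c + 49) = c^2 - 8*c + 7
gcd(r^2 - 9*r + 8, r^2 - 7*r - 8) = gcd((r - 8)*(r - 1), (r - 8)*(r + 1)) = r - 8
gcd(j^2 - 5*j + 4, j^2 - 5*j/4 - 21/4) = 1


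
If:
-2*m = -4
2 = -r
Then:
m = 2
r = -2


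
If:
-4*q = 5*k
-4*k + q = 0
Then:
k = 0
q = 0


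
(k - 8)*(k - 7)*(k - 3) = k^3 - 18*k^2 + 101*k - 168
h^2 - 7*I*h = h*(h - 7*I)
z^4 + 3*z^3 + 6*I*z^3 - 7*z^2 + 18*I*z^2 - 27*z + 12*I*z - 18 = (z + 1)*(z + 2)*(z + 3*I)^2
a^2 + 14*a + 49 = (a + 7)^2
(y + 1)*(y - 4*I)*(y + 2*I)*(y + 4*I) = y^4 + y^3 + 2*I*y^3 + 16*y^2 + 2*I*y^2 + 16*y + 32*I*y + 32*I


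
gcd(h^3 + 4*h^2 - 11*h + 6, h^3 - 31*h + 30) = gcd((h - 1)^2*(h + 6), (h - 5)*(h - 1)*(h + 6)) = h^2 + 5*h - 6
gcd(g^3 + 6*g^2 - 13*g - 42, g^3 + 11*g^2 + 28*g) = g + 7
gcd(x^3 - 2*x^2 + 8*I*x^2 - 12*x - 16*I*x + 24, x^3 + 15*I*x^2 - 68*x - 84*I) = x^2 + 8*I*x - 12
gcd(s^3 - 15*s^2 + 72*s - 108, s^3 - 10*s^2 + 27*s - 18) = s^2 - 9*s + 18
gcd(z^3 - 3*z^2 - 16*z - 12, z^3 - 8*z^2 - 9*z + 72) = 1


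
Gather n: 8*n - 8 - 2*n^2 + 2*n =-2*n^2 + 10*n - 8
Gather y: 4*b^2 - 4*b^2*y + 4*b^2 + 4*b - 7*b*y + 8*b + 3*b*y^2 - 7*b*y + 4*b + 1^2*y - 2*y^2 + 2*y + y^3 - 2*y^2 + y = 8*b^2 + 16*b + y^3 + y^2*(3*b - 4) + y*(-4*b^2 - 14*b + 4)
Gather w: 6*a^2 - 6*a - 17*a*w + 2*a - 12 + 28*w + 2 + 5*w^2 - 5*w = 6*a^2 - 4*a + 5*w^2 + w*(23 - 17*a) - 10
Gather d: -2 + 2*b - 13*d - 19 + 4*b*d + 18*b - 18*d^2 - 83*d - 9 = 20*b - 18*d^2 + d*(4*b - 96) - 30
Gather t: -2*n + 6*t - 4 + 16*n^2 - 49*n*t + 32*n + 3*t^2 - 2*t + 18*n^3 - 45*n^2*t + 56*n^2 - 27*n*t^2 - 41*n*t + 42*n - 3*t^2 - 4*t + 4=18*n^3 + 72*n^2 - 27*n*t^2 + 72*n + t*(-45*n^2 - 90*n)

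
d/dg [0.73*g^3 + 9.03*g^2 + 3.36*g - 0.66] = 2.19*g^2 + 18.06*g + 3.36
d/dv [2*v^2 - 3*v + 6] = 4*v - 3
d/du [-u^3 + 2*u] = 2 - 3*u^2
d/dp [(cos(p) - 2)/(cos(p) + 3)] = -5*sin(p)/(cos(p) + 3)^2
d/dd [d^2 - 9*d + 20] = 2*d - 9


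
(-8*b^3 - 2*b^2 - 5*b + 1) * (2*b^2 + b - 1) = -16*b^5 - 12*b^4 - 4*b^3 - b^2 + 6*b - 1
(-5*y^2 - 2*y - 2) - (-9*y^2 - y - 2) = 4*y^2 - y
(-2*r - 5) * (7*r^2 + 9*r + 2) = -14*r^3 - 53*r^2 - 49*r - 10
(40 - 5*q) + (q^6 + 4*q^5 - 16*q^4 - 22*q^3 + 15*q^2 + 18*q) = q^6 + 4*q^5 - 16*q^4 - 22*q^3 + 15*q^2 + 13*q + 40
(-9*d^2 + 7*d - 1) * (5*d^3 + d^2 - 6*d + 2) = -45*d^5 + 26*d^4 + 56*d^3 - 61*d^2 + 20*d - 2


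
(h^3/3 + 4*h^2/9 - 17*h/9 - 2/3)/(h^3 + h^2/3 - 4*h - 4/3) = (h + 3)/(3*(h + 2))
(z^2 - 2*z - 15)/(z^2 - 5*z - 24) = (z - 5)/(z - 8)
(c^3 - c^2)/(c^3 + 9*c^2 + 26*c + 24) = c^2*(c - 1)/(c^3 + 9*c^2 + 26*c + 24)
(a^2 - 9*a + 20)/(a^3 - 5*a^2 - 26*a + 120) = (a - 5)/(a^2 - a - 30)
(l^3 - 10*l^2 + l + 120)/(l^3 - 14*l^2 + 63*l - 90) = (l^2 - 5*l - 24)/(l^2 - 9*l + 18)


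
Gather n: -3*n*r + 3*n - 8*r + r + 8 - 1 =n*(3 - 3*r) - 7*r + 7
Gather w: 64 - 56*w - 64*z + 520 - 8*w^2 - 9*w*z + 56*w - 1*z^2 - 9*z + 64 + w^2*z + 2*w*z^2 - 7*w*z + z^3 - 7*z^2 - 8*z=w^2*(z - 8) + w*(2*z^2 - 16*z) + z^3 - 8*z^2 - 81*z + 648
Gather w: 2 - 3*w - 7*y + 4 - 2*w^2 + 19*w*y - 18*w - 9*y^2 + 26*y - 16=-2*w^2 + w*(19*y - 21) - 9*y^2 + 19*y - 10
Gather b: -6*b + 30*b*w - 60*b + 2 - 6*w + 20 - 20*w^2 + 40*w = b*(30*w - 66) - 20*w^2 + 34*w + 22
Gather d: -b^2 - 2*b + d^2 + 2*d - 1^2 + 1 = -b^2 - 2*b + d^2 + 2*d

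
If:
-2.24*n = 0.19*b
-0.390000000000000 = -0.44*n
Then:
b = -10.45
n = 0.89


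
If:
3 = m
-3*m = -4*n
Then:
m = 3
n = 9/4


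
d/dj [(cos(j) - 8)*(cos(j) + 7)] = sin(j) - sin(2*j)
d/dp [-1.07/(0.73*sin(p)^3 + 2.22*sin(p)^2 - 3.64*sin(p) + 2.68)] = (2.3433*sin(p)^2 + 4.7508*sin(p) - 3.8948)*cos(p)/(0.73*sin(p)^3 + 2.22*sin(p)^2 - 3.64*sin(p) + 2.68)^2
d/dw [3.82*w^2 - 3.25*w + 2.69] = 7.64*w - 3.25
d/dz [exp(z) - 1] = exp(z)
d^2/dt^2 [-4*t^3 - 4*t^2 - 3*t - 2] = -24*t - 8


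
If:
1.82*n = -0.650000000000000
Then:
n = -0.36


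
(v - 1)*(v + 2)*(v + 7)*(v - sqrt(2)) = v^4 - sqrt(2)*v^3 + 8*v^3 - 8*sqrt(2)*v^2 + 5*v^2 - 14*v - 5*sqrt(2)*v + 14*sqrt(2)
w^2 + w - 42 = (w - 6)*(w + 7)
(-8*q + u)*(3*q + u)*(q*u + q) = -24*q^3*u - 24*q^3 - 5*q^2*u^2 - 5*q^2*u + q*u^3 + q*u^2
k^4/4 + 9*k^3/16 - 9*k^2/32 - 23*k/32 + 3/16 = (k/4 + 1/2)*(k - 1)*(k - 1/4)*(k + 3/2)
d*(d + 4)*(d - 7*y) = d^3 - 7*d^2*y + 4*d^2 - 28*d*y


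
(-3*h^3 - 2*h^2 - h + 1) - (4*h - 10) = -3*h^3 - 2*h^2 - 5*h + 11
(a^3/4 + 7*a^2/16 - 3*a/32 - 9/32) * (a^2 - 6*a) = a^5/4 - 17*a^4/16 - 87*a^3/32 + 9*a^2/32 + 27*a/16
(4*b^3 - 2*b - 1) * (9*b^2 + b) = 36*b^5 + 4*b^4 - 18*b^3 - 11*b^2 - b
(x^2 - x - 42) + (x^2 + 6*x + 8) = 2*x^2 + 5*x - 34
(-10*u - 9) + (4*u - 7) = -6*u - 16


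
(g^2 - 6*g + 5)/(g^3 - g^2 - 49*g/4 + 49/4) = 4*(g - 5)/(4*g^2 - 49)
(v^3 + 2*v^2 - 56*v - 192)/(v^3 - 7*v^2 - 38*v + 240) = (v + 4)/(v - 5)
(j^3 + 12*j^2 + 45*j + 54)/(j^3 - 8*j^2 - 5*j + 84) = (j^2 + 9*j + 18)/(j^2 - 11*j + 28)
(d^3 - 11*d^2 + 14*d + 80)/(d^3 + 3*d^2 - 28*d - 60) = (d - 8)/(d + 6)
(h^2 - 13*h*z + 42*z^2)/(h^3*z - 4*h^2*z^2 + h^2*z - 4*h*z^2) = (h^2 - 13*h*z + 42*z^2)/(h*z*(h^2 - 4*h*z + h - 4*z))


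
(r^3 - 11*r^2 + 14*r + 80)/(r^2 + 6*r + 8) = (r^2 - 13*r + 40)/(r + 4)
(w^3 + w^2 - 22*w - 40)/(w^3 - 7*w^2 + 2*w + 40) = (w + 4)/(w - 4)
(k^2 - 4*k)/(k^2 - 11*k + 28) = k/(k - 7)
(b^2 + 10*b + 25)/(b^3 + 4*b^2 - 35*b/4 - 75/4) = 4*(b + 5)/(4*b^2 - 4*b - 15)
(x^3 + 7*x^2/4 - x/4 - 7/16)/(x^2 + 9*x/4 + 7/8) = x - 1/2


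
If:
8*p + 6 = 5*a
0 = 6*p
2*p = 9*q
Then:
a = 6/5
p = 0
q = 0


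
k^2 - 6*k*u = k*(k - 6*u)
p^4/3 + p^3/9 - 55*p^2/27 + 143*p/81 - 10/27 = (p/3 + 1)*(p - 5/3)*(p - 2/3)*(p - 1/3)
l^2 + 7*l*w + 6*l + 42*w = (l + 6)*(l + 7*w)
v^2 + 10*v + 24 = (v + 4)*(v + 6)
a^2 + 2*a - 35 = (a - 5)*(a + 7)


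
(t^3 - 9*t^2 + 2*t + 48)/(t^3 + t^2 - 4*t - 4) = (t^2 - 11*t + 24)/(t^2 - t - 2)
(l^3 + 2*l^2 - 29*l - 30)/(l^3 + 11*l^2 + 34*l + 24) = (l - 5)/(l + 4)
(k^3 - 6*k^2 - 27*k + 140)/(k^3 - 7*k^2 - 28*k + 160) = (k - 7)/(k - 8)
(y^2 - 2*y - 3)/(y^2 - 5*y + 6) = (y + 1)/(y - 2)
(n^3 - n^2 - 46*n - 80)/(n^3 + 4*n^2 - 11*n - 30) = (n - 8)/(n - 3)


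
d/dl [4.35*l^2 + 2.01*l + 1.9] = 8.7*l + 2.01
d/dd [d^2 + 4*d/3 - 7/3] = 2*d + 4/3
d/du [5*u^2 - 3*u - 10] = 10*u - 3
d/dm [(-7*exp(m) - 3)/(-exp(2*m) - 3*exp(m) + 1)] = (-(2*exp(m) + 3)*(7*exp(m) + 3) + 7*exp(2*m) + 21*exp(m) - 7)*exp(m)/(exp(2*m) + 3*exp(m) - 1)^2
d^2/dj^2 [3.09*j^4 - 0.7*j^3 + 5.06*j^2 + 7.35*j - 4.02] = 37.08*j^2 - 4.2*j + 10.12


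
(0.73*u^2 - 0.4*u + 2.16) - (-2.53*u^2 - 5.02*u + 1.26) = 3.26*u^2 + 4.62*u + 0.9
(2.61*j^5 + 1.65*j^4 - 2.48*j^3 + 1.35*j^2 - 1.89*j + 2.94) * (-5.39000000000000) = -14.0679*j^5 - 8.8935*j^4 + 13.3672*j^3 - 7.2765*j^2 + 10.1871*j - 15.8466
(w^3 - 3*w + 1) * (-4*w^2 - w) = -4*w^5 - w^4 + 12*w^3 - w^2 - w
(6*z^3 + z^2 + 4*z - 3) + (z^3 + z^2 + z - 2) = 7*z^3 + 2*z^2 + 5*z - 5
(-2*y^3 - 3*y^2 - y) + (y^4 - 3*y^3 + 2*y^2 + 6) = y^4 - 5*y^3 - y^2 - y + 6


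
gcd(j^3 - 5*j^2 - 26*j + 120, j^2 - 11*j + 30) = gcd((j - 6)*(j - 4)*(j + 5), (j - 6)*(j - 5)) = j - 6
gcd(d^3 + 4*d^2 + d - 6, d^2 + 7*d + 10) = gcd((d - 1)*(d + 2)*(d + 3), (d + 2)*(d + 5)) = d + 2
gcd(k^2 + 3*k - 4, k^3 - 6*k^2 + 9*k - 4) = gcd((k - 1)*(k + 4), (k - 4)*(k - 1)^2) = k - 1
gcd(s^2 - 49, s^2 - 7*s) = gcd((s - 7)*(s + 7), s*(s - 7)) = s - 7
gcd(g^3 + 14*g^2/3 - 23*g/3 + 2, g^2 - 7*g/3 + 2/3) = g - 1/3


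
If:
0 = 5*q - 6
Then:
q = 6/5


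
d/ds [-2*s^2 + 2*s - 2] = 2 - 4*s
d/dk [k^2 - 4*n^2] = 2*k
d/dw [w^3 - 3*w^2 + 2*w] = 3*w^2 - 6*w + 2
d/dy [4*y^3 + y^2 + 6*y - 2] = 12*y^2 + 2*y + 6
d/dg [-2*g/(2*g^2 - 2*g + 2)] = (-g^2 + g*(2*g - 1) + g - 1)/(g^2 - g + 1)^2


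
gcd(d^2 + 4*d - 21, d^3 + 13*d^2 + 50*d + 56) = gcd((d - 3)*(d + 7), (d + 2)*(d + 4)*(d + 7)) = d + 7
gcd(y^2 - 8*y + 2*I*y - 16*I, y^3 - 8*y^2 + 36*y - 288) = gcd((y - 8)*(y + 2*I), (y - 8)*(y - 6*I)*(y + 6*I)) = y - 8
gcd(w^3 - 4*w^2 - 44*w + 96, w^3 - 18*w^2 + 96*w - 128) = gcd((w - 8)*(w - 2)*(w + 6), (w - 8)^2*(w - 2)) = w^2 - 10*w + 16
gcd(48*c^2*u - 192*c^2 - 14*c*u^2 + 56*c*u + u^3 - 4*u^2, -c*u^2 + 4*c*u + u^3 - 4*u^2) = u - 4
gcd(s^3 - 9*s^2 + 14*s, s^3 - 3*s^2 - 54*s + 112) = s - 2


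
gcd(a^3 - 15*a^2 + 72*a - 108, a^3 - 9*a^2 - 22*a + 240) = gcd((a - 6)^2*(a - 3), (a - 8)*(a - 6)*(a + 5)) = a - 6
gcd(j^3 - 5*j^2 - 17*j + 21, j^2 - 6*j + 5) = j - 1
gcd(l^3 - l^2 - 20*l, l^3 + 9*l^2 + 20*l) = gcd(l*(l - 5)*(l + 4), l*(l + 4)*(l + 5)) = l^2 + 4*l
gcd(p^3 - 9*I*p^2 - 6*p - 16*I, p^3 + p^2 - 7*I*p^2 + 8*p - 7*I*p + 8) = p^2 - 7*I*p + 8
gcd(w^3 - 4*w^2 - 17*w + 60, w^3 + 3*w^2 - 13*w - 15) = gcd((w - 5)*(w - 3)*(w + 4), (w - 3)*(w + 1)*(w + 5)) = w - 3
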